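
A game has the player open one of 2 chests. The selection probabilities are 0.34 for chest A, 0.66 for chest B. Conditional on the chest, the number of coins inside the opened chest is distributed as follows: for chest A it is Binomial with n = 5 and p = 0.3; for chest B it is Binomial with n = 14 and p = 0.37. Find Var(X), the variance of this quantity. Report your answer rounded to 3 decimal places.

Per component, A: μ=1.5, E[X²]=3.3; B: μ=5.18, E[X²]=30.0958.
E[X] = 0.34·1.5 + 0.66·5.18 = 3.9288.
E[X²] = 0.34·3.3 + 0.66·30.0958 = 20.9852.
Var(X) = E[X²] − (E[X])² = 20.9852 − 15.4355 = 5.54976.

5.550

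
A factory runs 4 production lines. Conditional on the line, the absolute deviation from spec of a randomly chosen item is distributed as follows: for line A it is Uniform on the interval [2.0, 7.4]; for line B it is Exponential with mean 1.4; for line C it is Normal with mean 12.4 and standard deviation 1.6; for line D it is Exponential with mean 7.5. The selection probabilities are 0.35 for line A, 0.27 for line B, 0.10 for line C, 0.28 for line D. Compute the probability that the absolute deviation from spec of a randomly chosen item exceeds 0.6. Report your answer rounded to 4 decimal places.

Conditional on each line, P(X > 0.6): A: 1; B: 0.651439; C: 1; D: 0.923116.
By total probability, P(X > 0.6) = 0.35·1 + 0.27·0.651439 + 0.1·1 + 0.28·0.923116 = 0.884361.

0.8844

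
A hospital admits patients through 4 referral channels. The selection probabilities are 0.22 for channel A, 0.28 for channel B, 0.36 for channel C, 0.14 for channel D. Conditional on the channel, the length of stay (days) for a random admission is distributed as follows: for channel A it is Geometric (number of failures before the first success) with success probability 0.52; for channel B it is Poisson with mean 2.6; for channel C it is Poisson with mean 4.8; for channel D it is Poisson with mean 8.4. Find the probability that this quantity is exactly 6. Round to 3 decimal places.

0.076

Conditional on each channel, P(X = 6): A: 0.00635991; B: 0.0318671; C: 0.139798; D: 0.109716.
By total probability, P(X = 6) = 0.22·0.00635991 + 0.28·0.0318671 + 0.36·0.139798 + 0.14·0.109716 = 0.0760095.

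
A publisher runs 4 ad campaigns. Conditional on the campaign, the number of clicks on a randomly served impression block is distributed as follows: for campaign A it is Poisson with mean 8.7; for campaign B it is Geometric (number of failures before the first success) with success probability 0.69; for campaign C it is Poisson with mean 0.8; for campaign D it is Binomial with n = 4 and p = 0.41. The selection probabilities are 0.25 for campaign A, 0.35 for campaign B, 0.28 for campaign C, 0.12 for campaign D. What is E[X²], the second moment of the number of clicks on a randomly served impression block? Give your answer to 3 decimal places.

22.238

For each component E[X²] = Var + (mean)², giving A: 84.39; B: 0.852972; C: 1.44; D: 3.6572.
Overall E[X²] = 0.25·84.39 + 0.35·0.852972 + 0.28·1.44 + 0.12·3.6572 = 22.2381.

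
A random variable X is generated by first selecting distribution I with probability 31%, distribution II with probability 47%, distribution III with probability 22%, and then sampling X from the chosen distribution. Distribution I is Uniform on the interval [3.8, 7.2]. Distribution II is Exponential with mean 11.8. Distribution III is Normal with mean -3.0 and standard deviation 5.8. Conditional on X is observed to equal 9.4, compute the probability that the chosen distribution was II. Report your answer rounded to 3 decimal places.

Likelihoods f(9.4 | ·): I: 0; II: 0.038208; III: 0.00699772.
Posterior ∝ prior × likelihood. Numerator for II: 0.47·0.038208 = 0.0179578.
Normalizing constant: 0.31·0 + 0.47·0.038208 + 0.22·0.00699772 = 0.0194973.
P(II | observation) = 0.0179578 / 0.0194973 = 0.92104.

0.921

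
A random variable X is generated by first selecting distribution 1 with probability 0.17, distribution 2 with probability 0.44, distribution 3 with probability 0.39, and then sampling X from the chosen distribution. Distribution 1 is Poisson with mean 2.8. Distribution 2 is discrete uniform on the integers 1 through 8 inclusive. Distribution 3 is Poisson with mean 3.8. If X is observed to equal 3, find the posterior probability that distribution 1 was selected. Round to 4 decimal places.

0.2191

Likelihoods P(X=3 | ·): 1: 0.222484; 2: 0.125; 3: 0.204588.
Posterior ∝ prior × likelihood. Numerator for 1: 0.17·0.222484 = 0.0378222.
Normalizing constant: 0.17·0.222484 + 0.44·0.125 + 0.39·0.204588 = 0.172612.
P(1 | observation) = 0.0378222 / 0.172612 = 0.219118.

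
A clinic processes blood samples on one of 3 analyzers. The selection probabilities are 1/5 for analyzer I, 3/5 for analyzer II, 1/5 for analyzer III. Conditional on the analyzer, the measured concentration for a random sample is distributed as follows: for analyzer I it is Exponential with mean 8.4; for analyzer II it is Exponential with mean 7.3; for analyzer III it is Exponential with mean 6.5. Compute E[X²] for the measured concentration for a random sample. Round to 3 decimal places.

109.072

For each component E[X²] = Var + (mean)², giving I: 141.12; II: 106.58; III: 84.5.
Overall E[X²] = 0.2·141.12 + 0.6·106.58 + 0.2·84.5 = 109.072.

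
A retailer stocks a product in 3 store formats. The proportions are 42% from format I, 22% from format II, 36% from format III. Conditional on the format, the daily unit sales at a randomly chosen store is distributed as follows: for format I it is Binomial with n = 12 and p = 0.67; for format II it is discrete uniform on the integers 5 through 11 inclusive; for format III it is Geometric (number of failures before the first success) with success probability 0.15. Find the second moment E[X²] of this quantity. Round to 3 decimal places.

For each component E[X²] = Var + (mean)², giving I: 67.2948; II: 68; III: 69.8889.
Overall E[X²] = 0.42·67.2948 + 0.22·68 + 0.36·69.8889 = 68.3838.

68.384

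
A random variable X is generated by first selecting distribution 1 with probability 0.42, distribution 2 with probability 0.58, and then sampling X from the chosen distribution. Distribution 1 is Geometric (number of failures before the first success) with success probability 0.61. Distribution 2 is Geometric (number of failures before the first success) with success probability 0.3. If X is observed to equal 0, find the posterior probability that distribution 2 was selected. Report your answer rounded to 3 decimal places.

0.404

Likelihoods P(X=0 | ·): 1: 0.61; 2: 0.3.
Posterior ∝ prior × likelihood. Numerator for 2: 0.58·0.3 = 0.174.
Normalizing constant: 0.42·0.61 + 0.58·0.3 = 0.4302.
P(2 | observation) = 0.174 / 0.4302 = 0.404463.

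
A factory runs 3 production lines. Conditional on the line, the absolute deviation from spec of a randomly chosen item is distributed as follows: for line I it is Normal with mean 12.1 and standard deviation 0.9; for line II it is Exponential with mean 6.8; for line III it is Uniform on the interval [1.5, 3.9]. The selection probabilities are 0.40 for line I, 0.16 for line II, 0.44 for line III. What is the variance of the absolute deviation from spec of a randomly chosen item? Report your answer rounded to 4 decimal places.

Per component, I: μ=12.1, E[X²]=147.22; II: μ=6.8, E[X²]=92.48; III: μ=2.7, E[X²]=7.77.
E[X] = 0.4·12.1 + 0.16·6.8 + 0.44·2.7 = 7.116.
E[X²] = 0.4·147.22 + 0.16·92.48 + 0.44·7.77 = 77.1036.
Var(X) = E[X²] − (E[X])² = 77.1036 − 50.6375 = 26.4661.

26.4661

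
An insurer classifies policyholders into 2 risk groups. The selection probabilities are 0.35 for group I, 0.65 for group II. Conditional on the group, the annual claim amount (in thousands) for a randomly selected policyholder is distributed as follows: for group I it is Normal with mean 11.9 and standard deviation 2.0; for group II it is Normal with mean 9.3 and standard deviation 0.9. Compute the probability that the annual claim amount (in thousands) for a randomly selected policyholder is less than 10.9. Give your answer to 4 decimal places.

Conditional on each group, P(X < 10.9): I: 0.308538; II: 0.96228.
By total probability, P(X < 10.9) = 0.35·0.308538 + 0.65·0.96228 = 0.73347.

0.7335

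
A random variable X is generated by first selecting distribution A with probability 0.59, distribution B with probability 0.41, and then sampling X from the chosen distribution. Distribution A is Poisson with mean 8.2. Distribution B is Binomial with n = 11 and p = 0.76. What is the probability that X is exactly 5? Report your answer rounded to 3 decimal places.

Conditional on each component, P(X = 5): A: 0.0848542; B: 0.022386.
By total probability, P(X = 5) = 0.59·0.0848542 + 0.41·0.022386 = 0.0592422.

0.059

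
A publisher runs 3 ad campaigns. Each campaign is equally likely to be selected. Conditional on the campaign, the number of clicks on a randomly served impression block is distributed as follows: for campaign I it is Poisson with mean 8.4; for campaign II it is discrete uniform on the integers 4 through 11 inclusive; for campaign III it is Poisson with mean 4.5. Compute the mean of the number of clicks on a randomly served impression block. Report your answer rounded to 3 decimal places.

Component means — I: 8.4; II: 7.5; III: 4.5.
E[X] = 0.333333·8.4 + 0.333333·7.5 + 0.333333·4.5 = 6.8.

6.800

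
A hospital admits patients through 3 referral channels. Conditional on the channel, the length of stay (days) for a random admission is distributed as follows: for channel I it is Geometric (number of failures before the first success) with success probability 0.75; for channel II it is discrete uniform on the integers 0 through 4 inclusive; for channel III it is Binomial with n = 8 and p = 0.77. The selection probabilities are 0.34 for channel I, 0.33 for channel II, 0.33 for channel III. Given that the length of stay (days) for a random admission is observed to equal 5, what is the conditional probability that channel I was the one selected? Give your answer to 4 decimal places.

0.0041

Likelihoods P(X=5 | ·): I: 0.000732422; II: 0; III: 0.184427.
Posterior ∝ prior × likelihood. Numerator for I: 0.34·0.000732422 = 0.000249023.
Normalizing constant: 0.34·0.000732422 + 0.33·0 + 0.33·0.184427 = 0.06111.
P(I | observation) = 0.000249023 / 0.06111 = 0.004075.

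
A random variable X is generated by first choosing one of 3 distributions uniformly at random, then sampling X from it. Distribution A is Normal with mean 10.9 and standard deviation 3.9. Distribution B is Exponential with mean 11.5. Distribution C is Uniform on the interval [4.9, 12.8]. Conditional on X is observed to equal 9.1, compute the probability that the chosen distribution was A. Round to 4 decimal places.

Likelihoods f(9.1 | ·): A: 0.0919579; B: 0.0394133; C: 0.126582.
Posterior ∝ prior × likelihood. Numerator for A: 0.333333·0.0919579 = 0.0306526.
Normalizing constant: 0.333333·0.0919579 + 0.333333·0.0394133 + 0.333333·0.126582 = 0.0859845.
P(A | observation) = 0.0306526 / 0.0859845 = 0.35649.

0.3565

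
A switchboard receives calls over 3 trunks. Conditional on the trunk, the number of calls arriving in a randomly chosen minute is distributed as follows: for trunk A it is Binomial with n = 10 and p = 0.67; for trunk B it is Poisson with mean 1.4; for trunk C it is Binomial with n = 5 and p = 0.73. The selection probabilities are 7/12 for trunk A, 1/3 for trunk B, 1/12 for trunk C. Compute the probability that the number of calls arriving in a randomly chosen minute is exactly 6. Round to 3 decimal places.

Conditional on each trunk, P(X = 6): A: 0.225281; B: 0.00257883; C: 0.
By total probability, P(X = 6) = 0.583333·0.225281 + 0.333333·0.00257883 + 0.0833333·0 = 0.132273.

0.132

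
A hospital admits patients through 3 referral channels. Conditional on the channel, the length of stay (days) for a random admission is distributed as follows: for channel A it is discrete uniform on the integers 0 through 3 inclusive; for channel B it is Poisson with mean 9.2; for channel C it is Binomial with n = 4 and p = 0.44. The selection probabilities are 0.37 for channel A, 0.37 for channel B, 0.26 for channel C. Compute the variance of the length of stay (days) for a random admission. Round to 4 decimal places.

17.5711

Per component, A: μ=1.5, E[X²]=3.5; B: μ=9.2, E[X²]=93.84; C: μ=1.76, E[X²]=4.0832.
E[X] = 0.37·1.5 + 0.37·9.2 + 0.26·1.76 = 4.4166.
E[X²] = 0.37·3.5 + 0.37·93.84 + 0.26·4.0832 = 37.0774.
Var(X) = E[X²] − (E[X])² = 37.0774 − 19.5064 = 17.5711.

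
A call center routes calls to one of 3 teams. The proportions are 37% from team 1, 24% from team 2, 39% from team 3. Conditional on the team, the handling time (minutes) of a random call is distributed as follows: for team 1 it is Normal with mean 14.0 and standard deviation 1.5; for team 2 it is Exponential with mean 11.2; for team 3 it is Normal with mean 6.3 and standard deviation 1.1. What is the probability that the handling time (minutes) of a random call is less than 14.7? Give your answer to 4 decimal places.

Conditional on each team, P(X < 14.7): 1: 0.679631; 2: 0.730854; 3: 1.
By total probability, P(X < 14.7) = 0.37·0.679631 + 0.24·0.730854 + 0.39·1 = 0.816868.

0.8169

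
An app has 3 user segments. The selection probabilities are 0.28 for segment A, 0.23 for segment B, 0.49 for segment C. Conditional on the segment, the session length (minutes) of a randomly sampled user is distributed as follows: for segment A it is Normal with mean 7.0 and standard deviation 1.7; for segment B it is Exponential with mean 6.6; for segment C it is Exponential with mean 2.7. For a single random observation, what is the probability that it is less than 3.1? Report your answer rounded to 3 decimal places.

Conditional on each segment, P(X < 3.1): A: 0.0108919; B: 0.374808; C: 0.682776.
By total probability, P(X < 3.1) = 0.28·0.0108919 + 0.23·0.374808 + 0.49·0.682776 = 0.423816.

0.424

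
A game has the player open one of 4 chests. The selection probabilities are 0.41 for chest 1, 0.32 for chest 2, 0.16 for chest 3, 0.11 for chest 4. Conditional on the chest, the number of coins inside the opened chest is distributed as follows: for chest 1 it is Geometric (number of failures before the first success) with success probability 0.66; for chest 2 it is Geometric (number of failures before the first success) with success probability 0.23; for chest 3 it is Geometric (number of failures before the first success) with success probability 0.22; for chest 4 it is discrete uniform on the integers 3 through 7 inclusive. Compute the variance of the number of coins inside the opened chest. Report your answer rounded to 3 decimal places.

Per component, 1: μ=0.515152, E[X²]=1.04591; 2: μ=3.34783, E[X²]=25.7637; 3: μ=3.54545, E[X²]=28.686; 4: μ=5, E[X²]=27.
E[X] = 0.41·0.515152 + 0.32·3.34783 + 0.16·3.54545 + 0.11·5 = 2.39979.
E[X²] = 0.41·1.04591 + 0.32·25.7637 + 0.16·28.686 + 0.11·27 = 16.233.
Var(X) = E[X²] − (E[X])² = 16.233 − 5.75899 = 10.474.

10.474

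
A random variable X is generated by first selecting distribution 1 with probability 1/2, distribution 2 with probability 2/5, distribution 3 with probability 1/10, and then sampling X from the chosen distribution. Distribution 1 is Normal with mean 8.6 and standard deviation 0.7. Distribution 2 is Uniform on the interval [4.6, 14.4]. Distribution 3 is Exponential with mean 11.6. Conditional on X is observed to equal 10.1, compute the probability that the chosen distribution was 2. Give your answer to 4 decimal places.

Likelihoods f(10.1 | ·): 1: 0.057373; 2: 0.102041; 3: 0.0360916.
Posterior ∝ prior × likelihood. Numerator for 2: 0.4·0.102041 = 0.0408163.
Normalizing constant: 0.5·0.057373 + 0.4·0.102041 + 0.1·0.0360916 = 0.073112.
P(2 | observation) = 0.0408163 / 0.073112 = 0.558271.

0.5583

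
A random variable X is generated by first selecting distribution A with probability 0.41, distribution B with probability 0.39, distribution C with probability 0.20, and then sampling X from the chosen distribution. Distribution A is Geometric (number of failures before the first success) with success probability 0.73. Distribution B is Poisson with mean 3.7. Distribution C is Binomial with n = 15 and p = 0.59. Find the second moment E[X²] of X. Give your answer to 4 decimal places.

For each component E[X²] = Var + (mean)², giving A: 0.64346; B: 17.39; C: 81.951.
Overall E[X²] = 0.41·0.64346 + 0.39·17.39 + 0.2·81.951 = 23.4361.

23.4361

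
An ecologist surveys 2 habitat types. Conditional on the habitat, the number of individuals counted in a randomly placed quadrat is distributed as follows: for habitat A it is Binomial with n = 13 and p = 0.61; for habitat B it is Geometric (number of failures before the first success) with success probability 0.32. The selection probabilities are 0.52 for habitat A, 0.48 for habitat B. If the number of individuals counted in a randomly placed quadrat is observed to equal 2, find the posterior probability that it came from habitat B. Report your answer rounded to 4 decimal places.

0.9933

Likelihoods P(X=2 | ·): A: 0.000921436; B: 0.147968.
Posterior ∝ prior × likelihood. Numerator for B: 0.48·0.147968 = 0.0710246.
Normalizing constant: 0.52·0.000921436 + 0.48·0.147968 = 0.0715038.
P(B | observation) = 0.0710246 / 0.0715038 = 0.993299.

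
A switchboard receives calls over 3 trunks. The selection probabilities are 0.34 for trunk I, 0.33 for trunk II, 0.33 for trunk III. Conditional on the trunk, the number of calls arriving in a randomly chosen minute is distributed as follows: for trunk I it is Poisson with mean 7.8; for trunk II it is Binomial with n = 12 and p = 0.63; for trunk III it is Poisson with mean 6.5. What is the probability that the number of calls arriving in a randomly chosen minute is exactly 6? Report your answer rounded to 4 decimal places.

Conditional on each trunk, P(X = 6): I: 0.128156; II: 0.148226; III: 0.157483.
By total probability, P(X = 6) = 0.34·0.128156 + 0.33·0.148226 + 0.33·0.157483 = 0.144457.

0.1445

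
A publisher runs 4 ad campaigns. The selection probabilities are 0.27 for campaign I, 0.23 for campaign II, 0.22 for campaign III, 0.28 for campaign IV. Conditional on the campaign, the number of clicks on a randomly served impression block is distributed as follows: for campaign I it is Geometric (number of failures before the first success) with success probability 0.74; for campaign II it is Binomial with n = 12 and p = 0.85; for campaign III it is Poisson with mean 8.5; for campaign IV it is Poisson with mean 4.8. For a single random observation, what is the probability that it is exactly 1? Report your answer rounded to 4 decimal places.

Conditional on each campaign, P(X = 1): I: 0.1924; II: 8.82275e-09; III: 0.00172948; IV: 0.0395028.
By total probability, P(X = 1) = 0.27·0.1924 + 0.23·8.82275e-09 + 0.22·0.00172948 + 0.28·0.0395028 = 0.0633893.

0.0634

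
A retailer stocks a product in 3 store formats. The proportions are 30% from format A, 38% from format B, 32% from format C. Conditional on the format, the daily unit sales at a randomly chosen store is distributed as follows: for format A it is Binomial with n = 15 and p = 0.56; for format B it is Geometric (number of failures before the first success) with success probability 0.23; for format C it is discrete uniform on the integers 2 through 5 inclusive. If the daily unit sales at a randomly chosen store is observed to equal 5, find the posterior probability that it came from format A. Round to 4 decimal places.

0.1152

Likelihoods P(X=5 | ·): A: 0.0449803; B: 0.062256; C: 0.25.
Posterior ∝ prior × likelihood. Numerator for A: 0.3·0.0449803 = 0.0134941.
Normalizing constant: 0.3·0.0449803 + 0.38·0.062256 + 0.32·0.25 = 0.117151.
P(A | observation) = 0.0134941 / 0.117151 = 0.115185.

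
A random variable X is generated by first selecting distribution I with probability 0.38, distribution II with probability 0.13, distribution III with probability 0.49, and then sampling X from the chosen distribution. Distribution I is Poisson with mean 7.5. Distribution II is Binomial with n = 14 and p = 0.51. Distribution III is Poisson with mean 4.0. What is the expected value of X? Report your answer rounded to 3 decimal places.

Component means — I: 7.5; II: 7.14; III: 4.
E[X] = 0.38·7.5 + 0.13·7.14 + 0.49·4 = 5.7382.

5.738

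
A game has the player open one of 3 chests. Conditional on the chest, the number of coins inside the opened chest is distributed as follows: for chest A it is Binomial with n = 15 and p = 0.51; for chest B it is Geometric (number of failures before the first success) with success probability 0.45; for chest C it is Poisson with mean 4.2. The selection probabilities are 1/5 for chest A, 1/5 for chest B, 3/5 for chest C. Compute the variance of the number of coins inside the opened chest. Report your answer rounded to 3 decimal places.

7.958

Per component, A: μ=7.65, E[X²]=62.271; B: μ=1.22222, E[X²]=4.20988; C: μ=4.2, E[X²]=21.84.
E[X] = 0.2·7.65 + 0.2·1.22222 + 0.6·4.2 = 4.29444.
E[X²] = 0.2·62.271 + 0.2·4.20988 + 0.6·21.84 = 26.4002.
Var(X) = E[X²] − (E[X])² = 26.4002 − 18.4423 = 7.95792.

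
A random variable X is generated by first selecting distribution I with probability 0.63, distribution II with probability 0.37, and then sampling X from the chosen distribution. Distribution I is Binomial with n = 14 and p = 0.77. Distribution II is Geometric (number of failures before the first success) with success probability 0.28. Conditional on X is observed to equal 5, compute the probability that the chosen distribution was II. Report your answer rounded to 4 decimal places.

0.9702

Likelihoods P(X=5 | ·): I: 0.000976041; II: 0.0541777.
Posterior ∝ prior × likelihood. Numerator for II: 0.37·0.0541777 = 0.0200457.
Normalizing constant: 0.63·0.000976041 + 0.37·0.0541777 = 0.0206607.
P(II | observation) = 0.0200457 / 0.0206607 = 0.970238.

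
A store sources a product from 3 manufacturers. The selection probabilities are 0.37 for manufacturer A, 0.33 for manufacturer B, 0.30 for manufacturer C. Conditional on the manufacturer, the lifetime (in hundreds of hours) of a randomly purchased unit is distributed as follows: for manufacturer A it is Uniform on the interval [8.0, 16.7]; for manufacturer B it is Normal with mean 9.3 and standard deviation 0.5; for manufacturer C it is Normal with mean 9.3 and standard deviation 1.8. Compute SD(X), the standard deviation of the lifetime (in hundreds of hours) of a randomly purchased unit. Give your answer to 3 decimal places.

Per component, A: μ=12.35, E[X²]=158.83; B: μ=9.3, E[X²]=86.74; C: μ=9.3, E[X²]=89.73.
E[X] = 0.37·12.35 + 0.33·9.3 + 0.3·9.3 = 10.4285.
E[X²] = 0.37·158.83 + 0.33·86.74 + 0.3·89.73 = 114.31.
Var(X) = E[X²] − (E[X])² = 114.31 − 108.754 = 5.55669.
SD(X) = √5.55669 = 2.35726.

2.357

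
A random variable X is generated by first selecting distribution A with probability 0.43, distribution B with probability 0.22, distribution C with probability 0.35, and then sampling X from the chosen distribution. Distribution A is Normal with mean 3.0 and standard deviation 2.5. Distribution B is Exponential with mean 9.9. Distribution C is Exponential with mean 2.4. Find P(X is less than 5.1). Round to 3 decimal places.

0.741

Conditional on each component, P(X < 5.1): A: 0.799546; B: 0.40259; C: 0.880567.
By total probability, P(X < 5.1) = 0.43·0.799546 + 0.22·0.40259 + 0.35·0.880567 = 0.740573.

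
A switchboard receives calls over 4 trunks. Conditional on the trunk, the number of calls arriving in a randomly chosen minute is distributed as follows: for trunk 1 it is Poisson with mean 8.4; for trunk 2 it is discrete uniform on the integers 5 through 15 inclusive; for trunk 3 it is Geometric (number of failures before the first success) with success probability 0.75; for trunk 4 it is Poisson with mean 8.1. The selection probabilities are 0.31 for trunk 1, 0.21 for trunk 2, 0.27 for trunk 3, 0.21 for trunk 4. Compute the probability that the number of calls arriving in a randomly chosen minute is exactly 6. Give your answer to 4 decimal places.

0.0782

Conditional on each trunk, P(X = 6): 1: 0.109716; 2: 0.0909091; 3: 0.000183105; 4: 0.119067.
By total probability, P(X = 6) = 0.31·0.109716 + 0.21·0.0909091 + 0.27·0.000183105 + 0.21·0.119067 = 0.0781564.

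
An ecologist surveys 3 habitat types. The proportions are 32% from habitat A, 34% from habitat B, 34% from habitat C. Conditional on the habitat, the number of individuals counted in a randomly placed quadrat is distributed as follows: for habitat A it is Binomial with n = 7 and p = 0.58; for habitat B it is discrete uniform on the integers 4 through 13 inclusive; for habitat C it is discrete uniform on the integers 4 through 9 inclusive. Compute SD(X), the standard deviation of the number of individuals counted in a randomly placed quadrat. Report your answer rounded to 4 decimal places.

2.7563

Per component, A: μ=4.06, E[X²]=18.1888; B: μ=8.5, E[X²]=80.5; C: μ=6.5, E[X²]=45.1667.
E[X] = 0.32·4.06 + 0.34·8.5 + 0.34·6.5 = 6.3992.
E[X²] = 0.32·18.1888 + 0.34·80.5 + 0.34·45.1667 = 48.5471.
Var(X) = E[X²] − (E[X])² = 48.5471 − 40.9498 = 7.59732.
SD(X) = √7.59732 = 2.75632.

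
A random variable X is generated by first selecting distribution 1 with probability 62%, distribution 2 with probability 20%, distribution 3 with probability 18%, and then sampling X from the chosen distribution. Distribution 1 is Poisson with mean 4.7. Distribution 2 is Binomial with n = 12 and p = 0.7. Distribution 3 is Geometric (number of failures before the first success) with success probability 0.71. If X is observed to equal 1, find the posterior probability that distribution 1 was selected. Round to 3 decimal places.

Likelihoods P(X=1 | ·): 1: 0.0427478; 2: 1.48803e-05; 3: 0.2059.
Posterior ∝ prior × likelihood. Numerator for 1: 0.62·0.0427478 = 0.0265036.
Normalizing constant: 0.62·0.0427478 + 0.2·1.48803e-05 + 0.18·0.2059 = 0.0635686.
P(1 | observation) = 0.0265036 / 0.0635686 = 0.41693.

0.417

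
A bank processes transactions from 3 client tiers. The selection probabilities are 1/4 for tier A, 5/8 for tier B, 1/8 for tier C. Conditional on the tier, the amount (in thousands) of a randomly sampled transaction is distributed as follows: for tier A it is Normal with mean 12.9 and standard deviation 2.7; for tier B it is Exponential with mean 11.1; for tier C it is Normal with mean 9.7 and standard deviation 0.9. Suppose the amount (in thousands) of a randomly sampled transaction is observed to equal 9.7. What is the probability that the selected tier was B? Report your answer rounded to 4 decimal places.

Likelihoods f(9.7 | ·): A: 0.0732028; B: 0.0375975; C: 0.443269.
Posterior ∝ prior × likelihood. Numerator for B: 0.625·0.0375975 = 0.0234984.
Normalizing constant: 0.25·0.0732028 + 0.625·0.0375975 + 0.125·0.443269 = 0.0972077.
P(B | observation) = 0.0234984 / 0.0972077 = 0.241734.

0.2417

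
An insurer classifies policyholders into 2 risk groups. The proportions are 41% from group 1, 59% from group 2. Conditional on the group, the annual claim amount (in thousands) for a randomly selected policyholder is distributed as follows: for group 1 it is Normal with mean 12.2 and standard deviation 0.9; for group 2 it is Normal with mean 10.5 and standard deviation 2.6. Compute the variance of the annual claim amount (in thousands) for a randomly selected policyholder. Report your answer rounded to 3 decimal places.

5.020

Per component, 1: μ=12.2, E[X²]=149.65; 2: μ=10.5, E[X²]=117.01.
E[X] = 0.41·12.2 + 0.59·10.5 = 11.197.
E[X²] = 0.41·149.65 + 0.59·117.01 = 130.392.
Var(X) = E[X²] − (E[X])² = 130.392 − 125.373 = 5.01959.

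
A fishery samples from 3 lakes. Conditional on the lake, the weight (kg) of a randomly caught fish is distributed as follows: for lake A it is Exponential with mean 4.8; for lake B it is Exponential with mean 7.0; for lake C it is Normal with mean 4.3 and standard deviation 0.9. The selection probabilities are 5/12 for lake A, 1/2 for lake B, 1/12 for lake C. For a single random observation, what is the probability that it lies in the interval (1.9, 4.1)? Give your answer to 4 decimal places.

Conditional on each lake, P(1.9 < X < 4.1): A: 0.247481; B: 0.205582; C: 0.40824.
By total probability, P(1.9 < X < 4.1) = 0.416667·0.247481 + 0.5·0.205582 + 0.0833333·0.40824 = 0.239928.

0.2399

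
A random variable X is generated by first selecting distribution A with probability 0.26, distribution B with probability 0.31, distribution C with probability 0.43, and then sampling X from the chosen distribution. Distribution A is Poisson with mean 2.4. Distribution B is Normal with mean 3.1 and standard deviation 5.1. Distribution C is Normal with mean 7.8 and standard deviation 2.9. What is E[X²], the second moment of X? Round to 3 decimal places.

For each component E[X²] = Var + (mean)², giving A: 8.16; B: 35.62; C: 69.25.
Overall E[X²] = 0.26·8.16 + 0.31·35.62 + 0.43·69.25 = 42.9413.

42.941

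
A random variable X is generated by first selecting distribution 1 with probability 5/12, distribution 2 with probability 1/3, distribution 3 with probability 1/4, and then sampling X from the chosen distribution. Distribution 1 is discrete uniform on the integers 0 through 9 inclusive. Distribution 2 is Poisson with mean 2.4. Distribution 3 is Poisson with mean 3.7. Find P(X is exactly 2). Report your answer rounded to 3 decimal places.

0.171

Conditional on each component, P(X = 2): 1: 0.1; 2: 0.261268; 3: 0.169233.
By total probability, P(X = 2) = 0.416667·0.1 + 0.333333·0.261268 + 0.25·0.169233 = 0.171064.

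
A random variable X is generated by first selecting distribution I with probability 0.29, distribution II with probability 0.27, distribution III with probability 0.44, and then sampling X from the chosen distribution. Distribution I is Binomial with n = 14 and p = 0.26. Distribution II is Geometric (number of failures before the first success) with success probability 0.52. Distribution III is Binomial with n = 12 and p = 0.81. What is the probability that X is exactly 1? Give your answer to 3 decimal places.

Conditional on each component, P(X = 1): I: 0.0726296; II: 0.2496; III: 1.13229e-07.
By total probability, P(X = 1) = 0.29·0.0726296 + 0.27·0.2496 + 0.44·1.13229e-07 = 0.0884546.

0.088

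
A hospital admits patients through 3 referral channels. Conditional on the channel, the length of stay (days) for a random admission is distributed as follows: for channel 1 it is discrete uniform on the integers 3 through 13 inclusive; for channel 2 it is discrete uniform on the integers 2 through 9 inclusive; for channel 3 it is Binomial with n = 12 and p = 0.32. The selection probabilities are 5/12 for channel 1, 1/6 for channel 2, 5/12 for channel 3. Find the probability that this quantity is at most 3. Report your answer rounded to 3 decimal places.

0.260

Conditional on each channel, P(X ≤ 3): 1: 0.0909091; 2: 0.25; 3: 0.431947.
By total probability, P(X ≤ 3) = 0.416667·0.0909091 + 0.166667·0.25 + 0.416667·0.431947 = 0.259523.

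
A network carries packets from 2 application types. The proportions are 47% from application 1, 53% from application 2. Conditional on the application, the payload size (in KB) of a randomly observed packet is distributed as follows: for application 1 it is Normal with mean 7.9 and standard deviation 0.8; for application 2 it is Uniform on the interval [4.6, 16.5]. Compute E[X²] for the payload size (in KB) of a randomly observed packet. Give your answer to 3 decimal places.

For each component E[X²] = Var + (mean)², giving 1: 63.05; 2: 123.103.
Overall E[X²] = 0.47·63.05 + 0.53·123.103 = 94.8783.

94.878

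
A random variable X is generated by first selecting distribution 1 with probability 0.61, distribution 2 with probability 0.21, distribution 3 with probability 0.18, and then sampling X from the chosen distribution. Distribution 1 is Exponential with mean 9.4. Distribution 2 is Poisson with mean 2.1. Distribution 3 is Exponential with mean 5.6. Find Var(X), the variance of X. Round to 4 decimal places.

68.8604

Per component, 1: μ=9.4, E[X²]=176.72; 2: μ=2.1, E[X²]=6.51; 3: μ=5.6, E[X²]=62.72.
E[X] = 0.61·9.4 + 0.21·2.1 + 0.18·5.6 = 7.183.
E[X²] = 0.61·176.72 + 0.21·6.51 + 0.18·62.72 = 120.456.
Var(X) = E[X²] − (E[X])² = 120.456 − 51.5955 = 68.8604.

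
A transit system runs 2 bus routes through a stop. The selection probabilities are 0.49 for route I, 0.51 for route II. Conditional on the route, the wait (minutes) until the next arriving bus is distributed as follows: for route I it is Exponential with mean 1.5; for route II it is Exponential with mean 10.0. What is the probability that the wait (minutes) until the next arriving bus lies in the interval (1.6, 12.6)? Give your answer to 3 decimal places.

0.458

Conditional on each route, P(1.6 < X < 12.6): I: 0.343929; II: 0.56849.
By total probability, P(1.6 < X < 12.6) = 0.49·0.343929 + 0.51·0.56849 = 0.458455.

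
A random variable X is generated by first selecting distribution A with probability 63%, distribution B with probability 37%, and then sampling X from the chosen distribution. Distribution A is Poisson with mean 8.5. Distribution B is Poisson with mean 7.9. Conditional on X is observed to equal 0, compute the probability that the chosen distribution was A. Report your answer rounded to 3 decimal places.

Likelihoods P(X=0 | ·): A: 0.000203468; B: 0.000370744.
Posterior ∝ prior × likelihood. Numerator for A: 0.63·0.000203468 = 0.000128185.
Normalizing constant: 0.63·0.000203468 + 0.37·0.000370744 = 0.00026536.
P(A | observation) = 0.000128185 / 0.00026536 = 0.483061.

0.483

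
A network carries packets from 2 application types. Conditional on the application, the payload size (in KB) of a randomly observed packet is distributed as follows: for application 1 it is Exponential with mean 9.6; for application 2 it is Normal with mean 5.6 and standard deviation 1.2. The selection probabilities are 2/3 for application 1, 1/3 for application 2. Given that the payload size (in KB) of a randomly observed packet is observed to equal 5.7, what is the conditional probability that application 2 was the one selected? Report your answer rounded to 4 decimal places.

Likelihoods f(5.7 | ·): 1: 0.0575263; 2: 0.3313.
Posterior ∝ prior × likelihood. Numerator for 2: 0.333333·0.3313 = 0.110433.
Normalizing constant: 0.666667·0.0575263 + 0.333333·0.3313 = 0.148784.
P(2 | observation) = 0.110433 / 0.148784 = 0.742238.

0.7422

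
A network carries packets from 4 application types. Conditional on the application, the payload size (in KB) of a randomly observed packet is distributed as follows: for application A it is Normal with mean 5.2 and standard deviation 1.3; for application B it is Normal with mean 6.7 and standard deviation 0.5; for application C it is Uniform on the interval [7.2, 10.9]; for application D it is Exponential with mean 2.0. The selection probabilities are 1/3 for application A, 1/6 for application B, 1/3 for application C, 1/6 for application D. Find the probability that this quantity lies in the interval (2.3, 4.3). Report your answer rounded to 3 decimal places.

0.111

Conditional on each application, P(2.3 < X < 4.3): A: 0.231524; B: 7.93328e-07; C: 0; D: 0.200153.
By total probability, P(2.3 < X < 4.3) = 0.333333·0.231524 + 0.166667·7.93328e-07 + 0.333333·0 + 0.166667·0.200153 = 0.110534.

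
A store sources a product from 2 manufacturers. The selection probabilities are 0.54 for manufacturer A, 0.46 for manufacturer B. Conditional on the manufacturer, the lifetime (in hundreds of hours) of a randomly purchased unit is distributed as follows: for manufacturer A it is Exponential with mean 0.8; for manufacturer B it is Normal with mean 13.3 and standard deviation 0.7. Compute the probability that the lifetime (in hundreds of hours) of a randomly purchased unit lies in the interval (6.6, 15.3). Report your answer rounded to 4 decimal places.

0.4592

Conditional on each manufacturer, P(6.6 < X < 15.3): A: 0.000261254; B: 0.997863.
By total probability, P(6.6 < X < 15.3) = 0.54·0.000261254 + 0.46·0.997863 = 0.459158.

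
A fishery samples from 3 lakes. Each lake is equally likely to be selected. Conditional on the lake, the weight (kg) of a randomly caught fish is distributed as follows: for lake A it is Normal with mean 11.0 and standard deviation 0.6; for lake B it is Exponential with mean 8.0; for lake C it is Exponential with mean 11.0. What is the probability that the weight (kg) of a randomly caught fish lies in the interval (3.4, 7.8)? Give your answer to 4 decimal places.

0.1729

Conditional on each lake, P(3.4 < X < 7.8): A: 4.8213e-08; B: 0.276577; C: 0.242023.
By total probability, P(3.4 < X < 7.8) = 0.333333·4.8213e-08 + 0.333333·0.276577 + 0.333333·0.242023 = 0.172867.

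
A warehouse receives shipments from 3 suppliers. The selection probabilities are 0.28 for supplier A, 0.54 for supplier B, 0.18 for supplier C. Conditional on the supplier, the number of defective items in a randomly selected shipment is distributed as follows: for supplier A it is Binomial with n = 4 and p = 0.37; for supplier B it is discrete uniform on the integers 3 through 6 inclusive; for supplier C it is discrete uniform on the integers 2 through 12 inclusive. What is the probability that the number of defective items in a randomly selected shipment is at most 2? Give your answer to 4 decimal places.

0.2554

Conditional on each supplier, P(X ≤ 2): A: 0.853613; B: 0; C: 0.0909091.
By total probability, P(X ≤ 2) = 0.28·0.853613 + 0.54·0 + 0.18·0.0909091 = 0.255375.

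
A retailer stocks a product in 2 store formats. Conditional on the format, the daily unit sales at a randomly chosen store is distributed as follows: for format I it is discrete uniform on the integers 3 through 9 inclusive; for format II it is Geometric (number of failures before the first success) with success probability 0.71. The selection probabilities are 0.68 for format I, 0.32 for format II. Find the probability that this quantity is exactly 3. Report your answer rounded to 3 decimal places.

Conditional on each format, P(X = 3): I: 0.142857; II: 0.0173162.
By total probability, P(X = 3) = 0.68·0.142857 + 0.32·0.0173162 = 0.102684.

0.103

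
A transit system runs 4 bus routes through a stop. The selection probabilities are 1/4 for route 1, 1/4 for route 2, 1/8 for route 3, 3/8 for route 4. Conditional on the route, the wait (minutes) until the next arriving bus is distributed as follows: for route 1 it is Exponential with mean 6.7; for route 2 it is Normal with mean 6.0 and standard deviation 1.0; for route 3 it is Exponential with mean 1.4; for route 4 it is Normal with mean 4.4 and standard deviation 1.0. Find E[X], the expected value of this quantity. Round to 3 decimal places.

5.000

Component means — 1: 6.7; 2: 6; 3: 1.4; 4: 4.4.
E[X] = 0.25·6.7 + 0.25·6 + 0.125·1.4 + 0.375·4.4 = 5.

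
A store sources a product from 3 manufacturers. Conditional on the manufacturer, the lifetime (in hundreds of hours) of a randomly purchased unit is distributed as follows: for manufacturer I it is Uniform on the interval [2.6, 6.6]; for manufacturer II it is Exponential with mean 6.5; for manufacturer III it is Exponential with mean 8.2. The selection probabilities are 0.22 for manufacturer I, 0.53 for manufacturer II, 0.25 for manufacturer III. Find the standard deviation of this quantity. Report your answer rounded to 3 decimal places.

6.404

Per component, I: μ=4.6, E[X²]=22.4933; II: μ=6.5, E[X²]=84.5; III: μ=8.2, E[X²]=134.48.
E[X] = 0.22·4.6 + 0.53·6.5 + 0.25·8.2 = 6.507.
E[X²] = 0.22·22.4933 + 0.53·84.5 + 0.25·134.48 = 83.3535.
Var(X) = E[X²] − (E[X])² = 83.3535 − 42.341 = 41.0125.
SD(X) = √41.0125 = 6.4041.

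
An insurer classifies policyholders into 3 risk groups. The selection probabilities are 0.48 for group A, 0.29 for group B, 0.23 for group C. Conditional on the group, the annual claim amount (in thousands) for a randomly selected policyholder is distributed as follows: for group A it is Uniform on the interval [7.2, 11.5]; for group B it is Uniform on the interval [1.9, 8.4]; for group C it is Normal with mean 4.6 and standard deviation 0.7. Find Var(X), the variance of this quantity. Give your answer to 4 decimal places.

Per component, A: μ=9.35, E[X²]=88.9633; B: μ=5.15, E[X²]=30.0433; C: μ=4.6, E[X²]=21.65.
E[X] = 0.48·9.35 + 0.29·5.15 + 0.23·4.6 = 7.0395.
E[X²] = 0.48·88.9633 + 0.29·30.0433 + 0.23·21.65 = 56.3945.
Var(X) = E[X²] − (E[X])² = 56.3945 − 49.5546 = 6.83991.

6.8399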